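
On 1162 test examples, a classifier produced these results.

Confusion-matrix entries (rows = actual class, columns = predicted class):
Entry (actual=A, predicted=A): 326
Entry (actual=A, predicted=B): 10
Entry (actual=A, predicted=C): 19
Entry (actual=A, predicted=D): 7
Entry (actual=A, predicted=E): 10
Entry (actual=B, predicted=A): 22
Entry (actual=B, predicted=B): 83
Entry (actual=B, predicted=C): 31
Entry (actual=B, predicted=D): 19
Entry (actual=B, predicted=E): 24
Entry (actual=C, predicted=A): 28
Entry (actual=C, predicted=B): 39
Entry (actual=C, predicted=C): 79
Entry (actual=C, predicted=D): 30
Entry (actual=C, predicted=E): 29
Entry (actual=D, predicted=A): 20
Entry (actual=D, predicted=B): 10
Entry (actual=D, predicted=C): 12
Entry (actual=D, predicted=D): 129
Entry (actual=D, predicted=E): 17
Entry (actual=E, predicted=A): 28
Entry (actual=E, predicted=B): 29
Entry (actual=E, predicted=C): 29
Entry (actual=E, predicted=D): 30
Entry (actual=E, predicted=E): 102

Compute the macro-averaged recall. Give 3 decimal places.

0.576

Per-class recall (TP/(TP+FN)):
  A: TP=326, FN=10+19+7+10=46 → 326/372 = 0.8763
  B: TP=83, FN=22+31+19+24=96 → 83/179 = 0.4637
  C: TP=79, FN=28+39+30+29=126 → 79/205 = 0.3854
  D: TP=129, FN=20+10+12+17=59 → 129/188 = 0.6862
  E: TP=102, FN=28+29+29+30=116 → 102/218 = 0.4679
Macro-recall = mean = (0.8763 + 0.4637 + 0.3854 + 0.6862 + 0.4679) / 5 = 0.576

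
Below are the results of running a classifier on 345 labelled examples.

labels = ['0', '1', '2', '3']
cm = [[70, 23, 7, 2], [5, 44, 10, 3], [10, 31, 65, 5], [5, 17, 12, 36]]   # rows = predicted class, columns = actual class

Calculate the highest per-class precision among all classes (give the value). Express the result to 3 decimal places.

0.710

Per-class precision (TP/(TP+FP)):
  0: TP=70, FP=23+7+2=32 → 70/102 = 0.6863
  1: TP=44, FP=5+10+3=18 → 44/62 = 0.7097
  2: TP=65, FP=10+31+5=46 → 65/111 = 0.5856
  3: TP=36, FP=5+17+12=34 → 36/70 = 0.5143
Highest is class '1' with precision = 0.710.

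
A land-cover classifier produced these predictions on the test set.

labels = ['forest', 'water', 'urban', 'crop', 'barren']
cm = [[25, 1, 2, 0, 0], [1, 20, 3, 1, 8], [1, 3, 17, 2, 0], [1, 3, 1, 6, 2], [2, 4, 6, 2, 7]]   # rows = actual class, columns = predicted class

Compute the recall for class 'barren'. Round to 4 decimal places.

recall = TP/(TP+FN).
barren: TP=7, FN=2+4+6+2=14 → 7/21 = 0.33333

0.3333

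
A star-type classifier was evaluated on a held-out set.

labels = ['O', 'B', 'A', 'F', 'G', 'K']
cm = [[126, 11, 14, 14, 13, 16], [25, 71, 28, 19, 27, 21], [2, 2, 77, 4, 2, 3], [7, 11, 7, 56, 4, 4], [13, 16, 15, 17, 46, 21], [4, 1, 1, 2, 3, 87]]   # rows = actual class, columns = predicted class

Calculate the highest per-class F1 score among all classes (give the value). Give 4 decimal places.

Per-class F1 score (2·TP/(2·TP+FP+FN)):
  O: TP=126, FP=25+2+7+13+4=51, FN=11+14+14+13+16=68 → 252/371 = 0.67925
  B: TP=71, FP=11+2+11+16+1=41, FN=25+28+19+27+21=120 → 142/303 = 0.46865
  A: TP=77, FP=14+28+7+15+1=65, FN=2+2+4+2+3=13 → 154/232 = 0.66379
  F: TP=56, FP=14+19+4+17+2=56, FN=7+11+7+4+4=33 → 112/201 = 0.55721
  G: TP=46, FP=13+27+2+4+3=49, FN=13+16+15+17+21=82 → 92/223 = 0.41256
  K: TP=87, FP=16+21+3+4+21=65, FN=4+1+1+2+3=11 → 174/250 = 0.69600
Highest is class 'K' with F1 score = 0.6960.

0.6960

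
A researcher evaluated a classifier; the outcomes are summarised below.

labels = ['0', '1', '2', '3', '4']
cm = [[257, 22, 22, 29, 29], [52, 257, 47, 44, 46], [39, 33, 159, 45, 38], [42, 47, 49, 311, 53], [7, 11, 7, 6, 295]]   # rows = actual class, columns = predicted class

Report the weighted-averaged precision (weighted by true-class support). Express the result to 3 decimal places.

Per-class precision (TP/(TP+FP)):
  0: TP=257, FP=52+39+42+7=140 → 257/397 = 0.6474
  1: TP=257, FP=22+33+47+11=113 → 257/370 = 0.6946
  2: TP=159, FP=22+47+49+7=125 → 159/284 = 0.5599
  3: TP=311, FP=29+44+45+6=124 → 311/435 = 0.7149
  4: TP=295, FP=29+46+38+53=166 → 295/461 = 0.6399
Weighted-precision = Σ (supportᵢ/N)·precisionᵢ with N=1947: (359/1947)·0.6474 + (446/1947)·0.6946 + (314/1947)·0.5599 + (502/1947)·0.7149 + (326/1947)·0.6399 = 0.660

0.660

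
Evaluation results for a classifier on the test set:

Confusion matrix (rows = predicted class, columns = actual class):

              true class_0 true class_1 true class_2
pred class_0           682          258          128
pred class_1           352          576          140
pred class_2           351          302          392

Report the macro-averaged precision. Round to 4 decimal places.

0.5177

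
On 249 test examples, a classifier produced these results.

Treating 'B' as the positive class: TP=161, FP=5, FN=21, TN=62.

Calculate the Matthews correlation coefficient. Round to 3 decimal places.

0.762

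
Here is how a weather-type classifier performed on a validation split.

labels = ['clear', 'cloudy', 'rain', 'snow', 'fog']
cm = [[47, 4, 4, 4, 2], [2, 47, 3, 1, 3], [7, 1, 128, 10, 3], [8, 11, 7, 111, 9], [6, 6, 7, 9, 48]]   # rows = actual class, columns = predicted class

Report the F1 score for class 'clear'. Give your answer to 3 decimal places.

One-vs-rest for 'clear': TP = diagonal; FP = other classes predicted 'clear'; FN = 'clear' predicted as other.
F1 score = 2·TP/(2·TP+FP+FN).
clear: TP=47, FP=2+7+8+6=23, FN=4+4+4+2=14 → 94/131 = 0.7176

0.718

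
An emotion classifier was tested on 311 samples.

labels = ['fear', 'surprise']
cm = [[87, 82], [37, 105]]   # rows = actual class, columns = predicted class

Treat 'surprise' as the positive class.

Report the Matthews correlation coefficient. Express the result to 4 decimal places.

0.2586

MCC = (TP·TN − FP·FN) / √((TP+FP)(TP+FN)(TN+FP)(TN+FN))
Numerator = 105·87 − 82·37 = 6101
Denominator = √(187·142·169·124) = √556465624 = 23589.5236
MCC = 6101 / 23589.5236 = 0.2586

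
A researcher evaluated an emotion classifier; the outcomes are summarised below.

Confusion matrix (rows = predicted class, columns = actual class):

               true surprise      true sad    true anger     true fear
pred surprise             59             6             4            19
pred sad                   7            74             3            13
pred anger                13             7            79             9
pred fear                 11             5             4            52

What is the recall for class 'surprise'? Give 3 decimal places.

0.656

recall = TP/(TP+FN).
surprise: TP=59, FN=7+13+11=31 → 59/90 = 0.6556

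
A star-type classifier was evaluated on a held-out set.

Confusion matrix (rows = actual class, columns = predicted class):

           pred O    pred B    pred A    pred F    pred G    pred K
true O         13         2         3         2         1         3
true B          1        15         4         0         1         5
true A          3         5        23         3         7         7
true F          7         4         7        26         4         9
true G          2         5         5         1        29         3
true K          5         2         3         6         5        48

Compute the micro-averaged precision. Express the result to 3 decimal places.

Micro-averaging pools counts across classes: ΣTP=154, ΣFP=115, ΣFN=115.
Micro-precision = TP/(TP+FP) on pooled counts = 0.572 (equals overall accuracy in single-label multiclass).

0.572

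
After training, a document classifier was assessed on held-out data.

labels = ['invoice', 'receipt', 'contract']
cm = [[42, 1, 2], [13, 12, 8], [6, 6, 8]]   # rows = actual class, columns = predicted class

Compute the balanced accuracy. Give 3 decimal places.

Balanced accuracy = mean of per-class recall.
  invoice: recall = 42/45 = 0.9333
  receipt: recall = 12/33 = 0.3636
  contract: recall = 8/20 = 0.4000
Mean = (0.9333 + 0.3636 + 0.4000) / 3 = 0.566

0.566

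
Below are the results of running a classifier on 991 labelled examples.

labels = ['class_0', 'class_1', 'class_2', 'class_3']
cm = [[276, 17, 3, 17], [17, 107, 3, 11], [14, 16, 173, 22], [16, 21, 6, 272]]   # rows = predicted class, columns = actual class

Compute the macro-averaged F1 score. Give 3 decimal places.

0.820

Per-class F1 score (2·TP/(2·TP+FP+FN)):
  class_0: TP=276, FP=17+3+17=37, FN=17+14+16=47 → 552/636 = 0.8679
  class_1: TP=107, FP=17+3+11=31, FN=17+16+21=54 → 214/299 = 0.7157
  class_2: TP=173, FP=14+16+22=52, FN=3+3+6=12 → 346/410 = 0.8439
  class_3: TP=272, FP=16+21+6=43, FN=17+11+22=50 → 544/637 = 0.8540
Macro-F1 score = mean = (0.8679 + 0.7157 + 0.8439 + 0.8540) / 4 = 0.820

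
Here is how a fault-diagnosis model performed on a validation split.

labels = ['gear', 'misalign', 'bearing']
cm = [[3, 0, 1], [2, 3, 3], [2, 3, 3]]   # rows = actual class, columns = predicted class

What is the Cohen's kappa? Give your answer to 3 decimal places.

0.179

Observed agreement pₒ = trace/N = 9/20 = 0.4500
Expected agreement pₑ = Σ (rowᵢ·colᵢ)/N² = (4·7 + 8·6 + 8·7)/20² = 0.3300
κ = (pₒ − pₑ)/(1 − pₑ) = (0.4500 − 0.3300)/(1 − 0.3300) = 0.179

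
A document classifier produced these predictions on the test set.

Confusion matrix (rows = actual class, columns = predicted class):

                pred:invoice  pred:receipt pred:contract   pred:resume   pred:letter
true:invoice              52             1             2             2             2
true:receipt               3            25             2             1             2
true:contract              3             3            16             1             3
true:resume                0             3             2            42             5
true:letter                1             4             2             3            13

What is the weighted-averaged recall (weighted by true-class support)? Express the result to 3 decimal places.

0.767

Per-class recall (TP/(TP+FN)):
  invoice: TP=52, FN=1+2+2+2=7 → 52/59 = 0.8814
  receipt: TP=25, FN=3+2+1+2=8 → 25/33 = 0.7576
  contract: TP=16, FN=3+3+1+3=10 → 16/26 = 0.6154
  resume: TP=42, FN=0+3+2+5=10 → 42/52 = 0.8077
  letter: TP=13, FN=1+4+2+3=10 → 13/23 = 0.5652
Weighted-recall = Σ (supportᵢ/N)·recallᵢ with N=193: (59/193)·0.8814 + (33/193)·0.7576 + (26/193)·0.6154 + (52/193)·0.8077 + (23/193)·0.5652 = 0.767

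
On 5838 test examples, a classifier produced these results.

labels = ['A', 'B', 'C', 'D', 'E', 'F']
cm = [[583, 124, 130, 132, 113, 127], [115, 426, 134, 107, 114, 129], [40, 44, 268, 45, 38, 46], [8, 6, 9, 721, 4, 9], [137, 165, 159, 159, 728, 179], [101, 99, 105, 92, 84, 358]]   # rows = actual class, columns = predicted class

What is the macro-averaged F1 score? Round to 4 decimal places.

Per-class F1 score (2·TP/(2·TP+FP+FN)):
  A: TP=583, FP=115+40+8+137+101=401, FN=124+130+132+113+127=626 → 1166/2193 = 0.53169
  B: TP=426, FP=124+44+6+165+99=438, FN=115+134+107+114+129=599 → 852/1889 = 0.45103
  C: TP=268, FP=130+134+9+159+105=537, FN=40+44+45+38+46=213 → 536/1286 = 0.41680
  D: TP=721, FP=132+107+45+159+92=535, FN=8+6+9+4+9=36 → 1442/2013 = 0.71634
  E: TP=728, FP=113+114+38+4+84=353, FN=137+165+159+159+179=799 → 1456/2608 = 0.55828
  F: TP=358, FP=127+129+46+9+179=490, FN=101+99+105+92+84=481 → 716/1687 = 0.42442
Macro-F1 score = mean = (0.53169 + 0.45103 + 0.41680 + 0.71634 + 0.55828 + 0.42442) / 6 = 0.5164

0.5164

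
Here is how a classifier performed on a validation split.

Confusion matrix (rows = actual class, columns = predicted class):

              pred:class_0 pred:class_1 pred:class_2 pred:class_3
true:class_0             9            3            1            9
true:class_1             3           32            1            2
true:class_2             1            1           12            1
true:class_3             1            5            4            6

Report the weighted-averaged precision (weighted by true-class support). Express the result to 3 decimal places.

0.650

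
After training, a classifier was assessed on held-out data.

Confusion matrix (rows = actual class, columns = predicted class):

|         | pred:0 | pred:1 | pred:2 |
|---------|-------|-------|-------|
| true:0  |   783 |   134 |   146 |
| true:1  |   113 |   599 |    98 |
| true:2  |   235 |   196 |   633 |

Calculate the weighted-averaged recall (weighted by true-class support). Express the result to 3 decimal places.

0.686

Per-class recall (TP/(TP+FN)):
  0: TP=783, FN=134+146=280 → 783/1063 = 0.7366
  1: TP=599, FN=113+98=211 → 599/810 = 0.7395
  2: TP=633, FN=235+196=431 → 633/1064 = 0.5949
Weighted-recall = Σ (supportᵢ/N)·recallᵢ with N=2937: (1063/2937)·0.7366 + (810/2937)·0.7395 + (1064/2937)·0.5949 = 0.686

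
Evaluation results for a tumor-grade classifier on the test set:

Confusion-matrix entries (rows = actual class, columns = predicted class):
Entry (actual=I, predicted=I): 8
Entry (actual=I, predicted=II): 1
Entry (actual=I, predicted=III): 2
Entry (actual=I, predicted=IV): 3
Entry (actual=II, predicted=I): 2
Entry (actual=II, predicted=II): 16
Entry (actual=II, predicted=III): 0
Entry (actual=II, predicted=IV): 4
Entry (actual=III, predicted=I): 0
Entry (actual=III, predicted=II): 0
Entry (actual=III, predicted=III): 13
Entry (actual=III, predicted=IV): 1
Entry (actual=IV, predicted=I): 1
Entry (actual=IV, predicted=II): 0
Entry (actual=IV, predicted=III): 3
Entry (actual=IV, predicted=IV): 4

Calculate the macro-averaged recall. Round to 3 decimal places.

0.682

Per-class recall (TP/(TP+FN)):
  I: TP=8, FN=1+2+3=6 → 8/14 = 0.5714
  II: TP=16, FN=2+0+4=6 → 16/22 = 0.7273
  III: TP=13, FN=0+0+1=1 → 13/14 = 0.9286
  IV: TP=4, FN=1+0+3=4 → 4/8 = 0.5000
Macro-recall = mean = (0.5714 + 0.7273 + 0.9286 + 0.5000) / 4 = 0.682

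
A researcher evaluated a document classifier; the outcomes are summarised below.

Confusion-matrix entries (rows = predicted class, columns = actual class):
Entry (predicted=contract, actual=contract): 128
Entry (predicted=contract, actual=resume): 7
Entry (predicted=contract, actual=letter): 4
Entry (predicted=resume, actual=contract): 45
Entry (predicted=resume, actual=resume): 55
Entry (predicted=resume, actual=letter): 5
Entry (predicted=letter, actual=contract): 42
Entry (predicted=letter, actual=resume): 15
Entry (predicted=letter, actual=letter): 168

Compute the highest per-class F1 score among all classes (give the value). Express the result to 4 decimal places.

Per-class F1 score (2·TP/(2·TP+FP+FN)):
  contract: TP=128, FP=7+4=11, FN=45+42=87 → 256/354 = 0.72316
  resume: TP=55, FP=45+5=50, FN=7+15=22 → 110/182 = 0.60440
  letter: TP=168, FP=42+15=57, FN=4+5=9 → 336/402 = 0.83582
Highest is class 'letter' with F1 score = 0.8358.

0.8358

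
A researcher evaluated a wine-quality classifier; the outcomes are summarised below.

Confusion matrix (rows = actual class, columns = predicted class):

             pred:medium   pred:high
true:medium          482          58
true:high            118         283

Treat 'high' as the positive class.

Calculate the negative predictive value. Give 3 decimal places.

NPV = TN/(TN+FN) = 482/(482+118) = 0.803

0.803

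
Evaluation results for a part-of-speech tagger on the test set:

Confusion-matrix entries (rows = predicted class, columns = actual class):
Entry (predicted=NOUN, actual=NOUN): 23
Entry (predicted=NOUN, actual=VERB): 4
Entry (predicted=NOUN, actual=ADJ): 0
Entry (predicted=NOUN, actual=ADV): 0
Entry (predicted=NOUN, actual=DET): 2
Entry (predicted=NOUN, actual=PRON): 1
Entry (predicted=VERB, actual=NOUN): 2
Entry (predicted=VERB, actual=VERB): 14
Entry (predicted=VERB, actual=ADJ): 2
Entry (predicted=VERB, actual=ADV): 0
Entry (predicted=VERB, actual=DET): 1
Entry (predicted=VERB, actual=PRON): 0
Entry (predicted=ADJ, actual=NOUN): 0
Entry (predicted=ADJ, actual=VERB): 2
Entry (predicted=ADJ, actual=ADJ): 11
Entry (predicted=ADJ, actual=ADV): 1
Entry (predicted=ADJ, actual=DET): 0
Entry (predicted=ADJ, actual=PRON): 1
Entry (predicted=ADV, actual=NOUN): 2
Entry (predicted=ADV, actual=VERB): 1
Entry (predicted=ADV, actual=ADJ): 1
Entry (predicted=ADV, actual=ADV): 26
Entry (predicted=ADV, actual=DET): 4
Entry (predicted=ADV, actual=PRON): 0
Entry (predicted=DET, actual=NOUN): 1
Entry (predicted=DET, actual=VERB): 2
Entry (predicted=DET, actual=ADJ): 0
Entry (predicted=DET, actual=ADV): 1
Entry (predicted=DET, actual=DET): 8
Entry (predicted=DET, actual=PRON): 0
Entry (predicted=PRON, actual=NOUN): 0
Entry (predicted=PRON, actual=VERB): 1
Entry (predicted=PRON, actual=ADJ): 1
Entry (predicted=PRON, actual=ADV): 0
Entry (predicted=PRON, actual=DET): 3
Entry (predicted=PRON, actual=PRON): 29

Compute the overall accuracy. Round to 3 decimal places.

Accuracy = trace / total = (23+14+11+26+8+29=111) / 144 = 111/144 = 0.771

0.771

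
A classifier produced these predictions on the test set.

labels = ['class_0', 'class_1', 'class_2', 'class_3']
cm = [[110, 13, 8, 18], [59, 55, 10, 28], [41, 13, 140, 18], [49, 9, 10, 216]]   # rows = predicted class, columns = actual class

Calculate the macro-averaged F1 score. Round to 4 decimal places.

Per-class F1 score (2·TP/(2·TP+FP+FN)):
  class_0: TP=110, FP=13+8+18=39, FN=59+41+49=149 → 220/408 = 0.53922
  class_1: TP=55, FP=59+10+28=97, FN=13+13+9=35 → 110/242 = 0.45455
  class_2: TP=140, FP=41+13+18=72, FN=8+10+10=28 → 280/380 = 0.73684
  class_3: TP=216, FP=49+9+10=68, FN=18+28+18=64 → 432/564 = 0.76596
Macro-F1 score = mean = (0.53922 + 0.45455 + 0.73684 + 0.76596) / 4 = 0.6241

0.6241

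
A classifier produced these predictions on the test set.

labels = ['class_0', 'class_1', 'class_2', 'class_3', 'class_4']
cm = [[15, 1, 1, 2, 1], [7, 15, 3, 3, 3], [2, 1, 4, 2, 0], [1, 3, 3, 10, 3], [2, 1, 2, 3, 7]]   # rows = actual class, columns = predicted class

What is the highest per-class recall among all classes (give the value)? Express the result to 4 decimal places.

Per-class recall (TP/(TP+FN)):
  class_0: TP=15, FN=1+1+2+1=5 → 15/20 = 0.75000
  class_1: TP=15, FN=7+3+3+3=16 → 15/31 = 0.48387
  class_2: TP=4, FN=2+1+2+0=5 → 4/9 = 0.44444
  class_3: TP=10, FN=1+3+3+3=10 → 10/20 = 0.50000
  class_4: TP=7, FN=2+1+2+3=8 → 7/15 = 0.46667
Highest is class 'class_0' with recall = 0.7500.

0.7500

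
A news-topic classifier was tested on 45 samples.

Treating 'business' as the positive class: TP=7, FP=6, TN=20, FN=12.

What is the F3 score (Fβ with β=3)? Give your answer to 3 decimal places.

0.380

Fβ = (1+β²)·TP / ((1+β²)·TP + β²·FN + FP), with β²=9
= 10·7 / (10·7 + 9·12 + 6) = 0.380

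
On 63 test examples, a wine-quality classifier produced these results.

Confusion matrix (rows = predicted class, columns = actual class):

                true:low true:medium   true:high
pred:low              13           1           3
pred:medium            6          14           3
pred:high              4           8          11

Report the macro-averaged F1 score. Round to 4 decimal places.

Per-class F1 score (2·TP/(2·TP+FP+FN)):
  low: TP=13, FP=1+3=4, FN=6+4=10 → 26/40 = 0.65000
  medium: TP=14, FP=6+3=9, FN=1+8=9 → 28/46 = 0.60870
  high: TP=11, FP=4+8=12, FN=3+3=6 → 22/40 = 0.55000
Macro-F1 score = mean = (0.65000 + 0.60870 + 0.55000) / 3 = 0.6029

0.6029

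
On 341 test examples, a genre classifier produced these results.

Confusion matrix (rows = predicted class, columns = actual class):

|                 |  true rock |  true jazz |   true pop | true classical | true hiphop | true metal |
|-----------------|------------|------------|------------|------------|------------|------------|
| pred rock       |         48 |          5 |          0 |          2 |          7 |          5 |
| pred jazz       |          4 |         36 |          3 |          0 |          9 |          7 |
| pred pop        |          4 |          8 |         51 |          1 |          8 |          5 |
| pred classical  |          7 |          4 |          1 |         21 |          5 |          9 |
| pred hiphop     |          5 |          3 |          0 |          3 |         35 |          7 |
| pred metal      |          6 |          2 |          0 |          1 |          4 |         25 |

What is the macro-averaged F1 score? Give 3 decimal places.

0.621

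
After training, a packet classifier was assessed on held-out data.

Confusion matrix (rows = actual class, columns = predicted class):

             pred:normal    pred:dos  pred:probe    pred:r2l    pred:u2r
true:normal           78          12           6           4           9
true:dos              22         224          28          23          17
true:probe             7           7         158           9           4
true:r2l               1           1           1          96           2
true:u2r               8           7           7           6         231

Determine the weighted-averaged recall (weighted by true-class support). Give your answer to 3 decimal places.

0.813

Per-class recall (TP/(TP+FN)):
  normal: TP=78, FN=12+6+4+9=31 → 78/109 = 0.7156
  dos: TP=224, FN=22+28+23+17=90 → 224/314 = 0.7134
  probe: TP=158, FN=7+7+9+4=27 → 158/185 = 0.8541
  r2l: TP=96, FN=1+1+1+2=5 → 96/101 = 0.9505
  u2r: TP=231, FN=8+7+7+6=28 → 231/259 = 0.8919
Weighted-recall = Σ (supportᵢ/N)·recallᵢ with N=968: (109/968)·0.7156 + (314/968)·0.7134 + (185/968)·0.8541 + (101/968)·0.9505 + (259/968)·0.8919 = 0.813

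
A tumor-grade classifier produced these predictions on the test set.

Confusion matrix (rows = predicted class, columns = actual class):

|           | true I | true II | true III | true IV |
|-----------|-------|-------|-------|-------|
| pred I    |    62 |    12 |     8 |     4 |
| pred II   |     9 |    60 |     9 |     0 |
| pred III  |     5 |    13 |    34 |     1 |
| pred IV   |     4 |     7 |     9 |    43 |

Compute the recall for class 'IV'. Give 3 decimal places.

0.896

recall = TP/(TP+FN).
IV: TP=43, FN=4+0+1=5 → 43/48 = 0.8958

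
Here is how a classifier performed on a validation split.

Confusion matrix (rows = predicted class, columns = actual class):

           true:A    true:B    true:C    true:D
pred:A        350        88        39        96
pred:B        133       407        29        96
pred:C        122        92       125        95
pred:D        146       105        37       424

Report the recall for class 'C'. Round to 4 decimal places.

0.5435

Take TP from the diagonal, FP from the rest of the 'C' prediction marginal, FN from the rest of the 'C' actual marginal.
recall = TP/(TP+FN).
C: TP=125, FN=39+29+37=105 → 125/230 = 0.54348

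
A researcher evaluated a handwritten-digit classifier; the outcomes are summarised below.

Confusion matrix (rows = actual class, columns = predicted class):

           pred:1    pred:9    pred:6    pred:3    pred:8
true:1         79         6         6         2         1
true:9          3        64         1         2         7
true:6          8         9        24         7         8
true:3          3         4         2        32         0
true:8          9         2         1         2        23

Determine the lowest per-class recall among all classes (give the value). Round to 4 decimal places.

0.4286

Per-class recall (TP/(TP+FN)):
  1: TP=79, FN=6+6+2+1=15 → 79/94 = 0.84043
  9: TP=64, FN=3+1+2+7=13 → 64/77 = 0.83117
  6: TP=24, FN=8+9+7+8=32 → 24/56 = 0.42857
  3: TP=32, FN=3+4+2+0=9 → 32/41 = 0.78049
  8: TP=23, FN=9+2+1+2=14 → 23/37 = 0.62162
Lowest is class '6' with recall = 0.4286.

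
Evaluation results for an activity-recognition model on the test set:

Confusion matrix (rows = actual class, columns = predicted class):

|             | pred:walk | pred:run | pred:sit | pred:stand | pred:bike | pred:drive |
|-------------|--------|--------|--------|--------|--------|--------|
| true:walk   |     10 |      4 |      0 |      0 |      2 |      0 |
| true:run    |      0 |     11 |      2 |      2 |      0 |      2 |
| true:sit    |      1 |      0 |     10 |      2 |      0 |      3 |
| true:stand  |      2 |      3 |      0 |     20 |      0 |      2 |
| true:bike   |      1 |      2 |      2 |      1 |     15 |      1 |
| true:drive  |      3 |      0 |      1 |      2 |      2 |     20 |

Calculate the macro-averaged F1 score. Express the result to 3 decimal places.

0.672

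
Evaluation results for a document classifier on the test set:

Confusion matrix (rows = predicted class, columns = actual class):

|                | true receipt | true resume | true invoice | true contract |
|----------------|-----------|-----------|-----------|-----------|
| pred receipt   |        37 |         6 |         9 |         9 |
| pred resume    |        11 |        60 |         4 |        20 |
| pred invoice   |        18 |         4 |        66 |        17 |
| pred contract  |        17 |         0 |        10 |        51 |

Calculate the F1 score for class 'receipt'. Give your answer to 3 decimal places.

Take TP from the diagonal, FP from the rest of the 'receipt' prediction marginal, FN from the rest of the 'receipt' actual marginal.
F1 score = 2·TP/(2·TP+FP+FN).
receipt: TP=37, FP=6+9+9=24, FN=11+18+17=46 → 74/144 = 0.5139

0.514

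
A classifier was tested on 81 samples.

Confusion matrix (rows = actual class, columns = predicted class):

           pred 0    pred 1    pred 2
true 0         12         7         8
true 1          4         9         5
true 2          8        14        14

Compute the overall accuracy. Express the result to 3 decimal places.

0.432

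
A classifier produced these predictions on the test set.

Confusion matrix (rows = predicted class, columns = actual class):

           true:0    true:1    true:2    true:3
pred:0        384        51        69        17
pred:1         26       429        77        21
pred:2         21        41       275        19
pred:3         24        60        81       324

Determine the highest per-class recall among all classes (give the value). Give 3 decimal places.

Per-class recall (TP/(TP+FN)):
  0: TP=384, FN=26+21+24=71 → 384/455 = 0.8440
  1: TP=429, FN=51+41+60=152 → 429/581 = 0.7384
  2: TP=275, FN=69+77+81=227 → 275/502 = 0.5478
  3: TP=324, FN=17+21+19=57 → 324/381 = 0.8504
Highest is class '3' with recall = 0.850.

0.850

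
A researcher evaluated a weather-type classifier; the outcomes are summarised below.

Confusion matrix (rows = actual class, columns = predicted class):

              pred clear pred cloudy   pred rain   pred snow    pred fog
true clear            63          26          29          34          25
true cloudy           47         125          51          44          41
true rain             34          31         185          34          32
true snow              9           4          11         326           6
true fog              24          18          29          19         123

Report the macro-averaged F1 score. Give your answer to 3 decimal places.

Per-class F1 score (2·TP/(2·TP+FP+FN)):
  clear: TP=63, FP=47+34+9+24=114, FN=26+29+34+25=114 → 126/354 = 0.3559
  cloudy: TP=125, FP=26+31+4+18=79, FN=47+51+44+41=183 → 250/512 = 0.4883
  rain: TP=185, FP=29+51+11+29=120, FN=34+31+34+32=131 → 370/621 = 0.5958
  snow: TP=326, FP=34+44+34+19=131, FN=9+4+11+6=30 → 652/813 = 0.8020
  fog: TP=123, FP=25+41+32+6=104, FN=24+18+29+19=90 → 246/440 = 0.5591
Macro-F1 score = mean = (0.3559 + 0.4883 + 0.5958 + 0.8020 + 0.5591) / 5 = 0.560

0.560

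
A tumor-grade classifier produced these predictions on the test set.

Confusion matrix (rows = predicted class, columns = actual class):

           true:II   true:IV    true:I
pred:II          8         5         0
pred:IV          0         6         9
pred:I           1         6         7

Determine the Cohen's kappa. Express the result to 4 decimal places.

Observed agreement pₒ = trace/N = 21/42 = 0.50000
Expected agreement pₑ = Σ (rowᵢ·colᵢ)/N² = (9·13 + 17·15 + 16·14)/42² = 0.33787
κ = (pₒ − pₑ)/(1 − pₑ) = (0.50000 − 0.33787)/(1 − 0.33787) = 0.2449

0.2449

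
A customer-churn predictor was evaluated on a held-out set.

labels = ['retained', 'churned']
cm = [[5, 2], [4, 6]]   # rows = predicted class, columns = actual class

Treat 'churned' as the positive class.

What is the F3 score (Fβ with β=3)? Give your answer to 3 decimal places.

0.732

Fβ = (1+β²)·TP / ((1+β²)·TP + β²·FN + FP), with β²=9
= 10·6 / (10·6 + 9·2 + 4) = 0.732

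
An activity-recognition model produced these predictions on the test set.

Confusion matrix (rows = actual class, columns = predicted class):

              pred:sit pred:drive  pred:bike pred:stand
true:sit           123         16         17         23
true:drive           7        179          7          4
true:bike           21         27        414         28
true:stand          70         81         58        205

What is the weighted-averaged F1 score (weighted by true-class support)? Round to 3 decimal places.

0.714

Per-class F1 score (2·TP/(2·TP+FP+FN)):
  sit: TP=123, FP=7+21+70=98, FN=16+17+23=56 → 246/400 = 0.6150
  drive: TP=179, FP=16+27+81=124, FN=7+7+4=18 → 358/500 = 0.7160
  bike: TP=414, FP=17+7+58=82, FN=21+27+28=76 → 828/986 = 0.8398
  stand: TP=205, FP=23+4+28=55, FN=70+81+58=209 → 410/674 = 0.6083
Weighted-F1 score = Σ (supportᵢ/N)·F1 scoreᵢ with N=1280: (179/1280)·0.6150 + (197/1280)·0.7160 + (490/1280)·0.8398 + (414/1280)·0.6083 = 0.714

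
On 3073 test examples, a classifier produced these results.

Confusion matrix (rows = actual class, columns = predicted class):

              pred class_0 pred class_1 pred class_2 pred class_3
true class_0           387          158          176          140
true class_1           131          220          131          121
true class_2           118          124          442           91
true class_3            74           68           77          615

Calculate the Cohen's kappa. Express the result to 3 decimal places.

0.385

Observed agreement pₒ = trace/N = 1664/3073 = 0.5415
Expected agreement pₑ = Σ (rowᵢ·colᵢ)/N² = (861·710 + 603·570 + 775·826 + 834·967)/3073² = 0.2543
κ = (pₒ − pₑ)/(1 − pₑ) = (0.5415 − 0.2543)/(1 − 0.2543) = 0.385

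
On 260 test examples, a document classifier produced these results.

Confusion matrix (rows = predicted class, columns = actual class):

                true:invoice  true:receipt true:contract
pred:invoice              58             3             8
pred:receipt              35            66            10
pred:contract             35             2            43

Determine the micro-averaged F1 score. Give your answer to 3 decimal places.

0.642

Micro-averaging pools counts across classes: ΣTP=167, ΣFP=93, ΣFN=93.
Micro-F1 score = 2·TP/(2·TP+FP+FN) on pooled counts = 0.642 (equals overall accuracy in single-label multiclass).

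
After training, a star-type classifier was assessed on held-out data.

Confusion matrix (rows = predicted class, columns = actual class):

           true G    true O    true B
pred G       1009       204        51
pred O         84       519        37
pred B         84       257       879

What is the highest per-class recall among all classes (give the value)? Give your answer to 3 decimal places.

Per-class recall (TP/(TP+FN)):
  G: TP=1009, FN=84+84=168 → 1009/1177 = 0.8573
  O: TP=519, FN=204+257=461 → 519/980 = 0.5296
  B: TP=879, FN=51+37=88 → 879/967 = 0.9090
Highest is class 'B' with recall = 0.909.

0.909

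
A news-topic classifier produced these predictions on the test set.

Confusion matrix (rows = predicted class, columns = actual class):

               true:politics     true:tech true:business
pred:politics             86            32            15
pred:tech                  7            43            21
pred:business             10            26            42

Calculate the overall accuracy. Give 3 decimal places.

0.606

Accuracy = trace / total = (86+43+42=171) / 282 = 171/282 = 0.606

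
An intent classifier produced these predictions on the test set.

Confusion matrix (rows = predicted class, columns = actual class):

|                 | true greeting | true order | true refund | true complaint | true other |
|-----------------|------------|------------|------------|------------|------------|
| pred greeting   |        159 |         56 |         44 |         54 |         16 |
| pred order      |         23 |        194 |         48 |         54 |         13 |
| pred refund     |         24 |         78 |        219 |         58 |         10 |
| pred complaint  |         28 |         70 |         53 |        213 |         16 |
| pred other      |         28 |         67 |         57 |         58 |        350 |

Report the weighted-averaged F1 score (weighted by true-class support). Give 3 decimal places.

0.561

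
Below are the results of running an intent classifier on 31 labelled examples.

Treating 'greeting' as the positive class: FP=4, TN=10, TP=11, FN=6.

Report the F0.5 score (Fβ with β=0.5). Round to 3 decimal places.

0.714

Fβ = (1+β²)·TP / ((1+β²)·TP + β²·FN + FP), with β²=1/4
= 1.25·11 / (1.25·11 + 0.25·6 + 4) = 0.714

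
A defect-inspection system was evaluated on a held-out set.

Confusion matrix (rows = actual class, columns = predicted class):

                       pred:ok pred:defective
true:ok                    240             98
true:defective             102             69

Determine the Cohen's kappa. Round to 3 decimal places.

0.114

Observed agreement pₒ = trace/N = 309/509 = 0.6071
Expected agreement pₑ = Σ (rowᵢ·colᵢ)/N² = (338·342 + 171·167)/509² = 0.5564
κ = (pₒ − pₑ)/(1 − pₑ) = (0.6071 − 0.5564)/(1 − 0.5564) = 0.114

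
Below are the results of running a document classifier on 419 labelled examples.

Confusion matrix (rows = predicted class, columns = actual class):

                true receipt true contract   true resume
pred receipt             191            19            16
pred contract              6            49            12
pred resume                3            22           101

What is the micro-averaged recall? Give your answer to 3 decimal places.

0.814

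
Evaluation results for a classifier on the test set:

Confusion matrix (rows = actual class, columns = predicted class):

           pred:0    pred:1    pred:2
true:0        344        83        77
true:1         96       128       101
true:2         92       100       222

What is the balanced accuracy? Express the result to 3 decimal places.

Balanced accuracy = mean of per-class recall.
  0: recall = 344/504 = 0.6825
  1: recall = 128/325 = 0.3938
  2: recall = 222/414 = 0.5362
Mean = (0.6825 + 0.3938 + 0.5362) / 3 = 0.538

0.538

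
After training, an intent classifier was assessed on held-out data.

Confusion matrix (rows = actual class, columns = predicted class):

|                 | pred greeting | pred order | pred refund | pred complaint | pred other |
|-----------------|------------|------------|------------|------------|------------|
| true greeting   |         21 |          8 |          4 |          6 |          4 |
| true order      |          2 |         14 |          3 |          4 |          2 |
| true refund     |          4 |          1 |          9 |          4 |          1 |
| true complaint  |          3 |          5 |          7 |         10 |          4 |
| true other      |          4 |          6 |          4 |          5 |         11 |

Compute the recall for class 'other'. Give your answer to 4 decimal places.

0.3667

Take TP from the diagonal, FP from the rest of the 'other' prediction marginal, FN from the rest of the 'other' actual marginal.
recall = TP/(TP+FN).
other: TP=11, FN=4+6+4+5=19 → 11/30 = 0.36667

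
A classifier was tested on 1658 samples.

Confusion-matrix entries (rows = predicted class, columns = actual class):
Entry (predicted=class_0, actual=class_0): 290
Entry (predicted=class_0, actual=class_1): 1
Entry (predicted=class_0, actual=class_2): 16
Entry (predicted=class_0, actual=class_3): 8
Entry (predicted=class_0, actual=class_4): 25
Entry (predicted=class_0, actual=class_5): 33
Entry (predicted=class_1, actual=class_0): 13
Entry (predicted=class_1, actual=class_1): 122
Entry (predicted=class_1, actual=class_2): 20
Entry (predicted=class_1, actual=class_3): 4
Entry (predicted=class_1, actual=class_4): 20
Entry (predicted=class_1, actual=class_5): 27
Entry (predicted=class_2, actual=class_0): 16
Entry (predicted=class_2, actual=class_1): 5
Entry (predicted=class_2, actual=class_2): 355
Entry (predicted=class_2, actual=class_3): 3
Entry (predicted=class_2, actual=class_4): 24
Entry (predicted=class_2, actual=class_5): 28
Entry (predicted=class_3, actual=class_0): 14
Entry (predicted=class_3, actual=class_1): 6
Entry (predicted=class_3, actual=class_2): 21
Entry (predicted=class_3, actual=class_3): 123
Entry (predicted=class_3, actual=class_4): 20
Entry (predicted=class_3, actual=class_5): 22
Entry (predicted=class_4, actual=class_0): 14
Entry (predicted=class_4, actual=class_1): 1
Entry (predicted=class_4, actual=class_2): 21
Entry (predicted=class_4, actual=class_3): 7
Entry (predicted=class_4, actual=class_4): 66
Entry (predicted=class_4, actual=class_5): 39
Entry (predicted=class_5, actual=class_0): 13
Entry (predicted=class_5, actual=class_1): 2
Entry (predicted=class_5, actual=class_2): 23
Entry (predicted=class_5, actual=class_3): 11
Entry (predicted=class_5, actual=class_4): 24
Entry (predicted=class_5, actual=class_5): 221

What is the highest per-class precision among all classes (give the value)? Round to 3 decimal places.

Per-class precision (TP/(TP+FP)):
  class_0: TP=290, FP=1+16+8+25+33=83 → 290/373 = 0.7775
  class_1: TP=122, FP=13+20+4+20+27=84 → 122/206 = 0.5922
  class_2: TP=355, FP=16+5+3+24+28=76 → 355/431 = 0.8237
  class_3: TP=123, FP=14+6+21+20+22=83 → 123/206 = 0.5971
  class_4: TP=66, FP=14+1+21+7+39=82 → 66/148 = 0.4459
  class_5: TP=221, FP=13+2+23+11+24=73 → 221/294 = 0.7517
Highest is class 'class_2' with precision = 0.824.

0.824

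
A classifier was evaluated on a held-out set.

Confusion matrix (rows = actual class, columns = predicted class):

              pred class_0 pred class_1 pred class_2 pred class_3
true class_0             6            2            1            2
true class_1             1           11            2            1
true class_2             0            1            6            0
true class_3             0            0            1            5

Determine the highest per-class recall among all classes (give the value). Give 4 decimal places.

0.8571

Per-class recall (TP/(TP+FN)):
  class_0: TP=6, FN=2+1+2=5 → 6/11 = 0.54545
  class_1: TP=11, FN=1+2+1=4 → 11/15 = 0.73333
  class_2: TP=6, FN=0+1+0=1 → 6/7 = 0.85714
  class_3: TP=5, FN=0+0+1=1 → 5/6 = 0.83333
Highest is class 'class_2' with recall = 0.8571.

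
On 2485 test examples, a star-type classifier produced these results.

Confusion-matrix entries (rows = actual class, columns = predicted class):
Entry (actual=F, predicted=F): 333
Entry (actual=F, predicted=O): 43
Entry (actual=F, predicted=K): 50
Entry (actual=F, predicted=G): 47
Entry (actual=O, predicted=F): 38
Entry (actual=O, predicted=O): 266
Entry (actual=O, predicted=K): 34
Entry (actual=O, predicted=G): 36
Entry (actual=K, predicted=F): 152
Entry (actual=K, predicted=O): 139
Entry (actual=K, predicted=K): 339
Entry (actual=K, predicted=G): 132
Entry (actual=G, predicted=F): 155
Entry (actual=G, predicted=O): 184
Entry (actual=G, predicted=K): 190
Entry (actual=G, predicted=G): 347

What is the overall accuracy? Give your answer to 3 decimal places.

Accuracy = trace / total = (333+266+339+347=1285) / 2485 = 1285/2485 = 0.517

0.517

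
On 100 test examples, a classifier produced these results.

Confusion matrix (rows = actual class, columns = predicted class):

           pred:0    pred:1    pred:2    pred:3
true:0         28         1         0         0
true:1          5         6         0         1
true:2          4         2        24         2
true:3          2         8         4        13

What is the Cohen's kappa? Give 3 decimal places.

0.605

Observed agreement pₒ = trace/N = 71/100 = 0.7100
Expected agreement pₑ = Σ (rowᵢ·colᵢ)/N² = (29·39 + 12·17 + 32·28 + 27·16)/100² = 0.2663
κ = (pₒ − pₑ)/(1 − pₑ) = (0.7100 − 0.2663)/(1 − 0.2663) = 0.605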